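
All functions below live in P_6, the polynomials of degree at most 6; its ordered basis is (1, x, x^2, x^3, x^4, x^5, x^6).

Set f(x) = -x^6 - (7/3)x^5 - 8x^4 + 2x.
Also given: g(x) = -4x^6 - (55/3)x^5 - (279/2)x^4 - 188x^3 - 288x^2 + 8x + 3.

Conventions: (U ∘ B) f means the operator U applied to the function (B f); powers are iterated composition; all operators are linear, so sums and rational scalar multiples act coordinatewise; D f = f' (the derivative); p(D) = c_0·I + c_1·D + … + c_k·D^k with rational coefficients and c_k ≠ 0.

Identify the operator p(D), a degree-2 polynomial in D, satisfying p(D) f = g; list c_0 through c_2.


c_0 = 4, c_1 = 3/2, c_2 = 3

D^0 f = -x^6 - (7/3)x^5 - 8x^4 + 2x
D^1 f = -6x^5 - (35/3)x^4 - 32x^3 + 2
D^2 f = -30x^4 - (140/3)x^3 - 96x^2
matching coefficients of g against c_0 f + c_1 Df + … from the top degree down determines the c_i
solution: c_0 = 4, c_1 = 3/2, c_2 = 3


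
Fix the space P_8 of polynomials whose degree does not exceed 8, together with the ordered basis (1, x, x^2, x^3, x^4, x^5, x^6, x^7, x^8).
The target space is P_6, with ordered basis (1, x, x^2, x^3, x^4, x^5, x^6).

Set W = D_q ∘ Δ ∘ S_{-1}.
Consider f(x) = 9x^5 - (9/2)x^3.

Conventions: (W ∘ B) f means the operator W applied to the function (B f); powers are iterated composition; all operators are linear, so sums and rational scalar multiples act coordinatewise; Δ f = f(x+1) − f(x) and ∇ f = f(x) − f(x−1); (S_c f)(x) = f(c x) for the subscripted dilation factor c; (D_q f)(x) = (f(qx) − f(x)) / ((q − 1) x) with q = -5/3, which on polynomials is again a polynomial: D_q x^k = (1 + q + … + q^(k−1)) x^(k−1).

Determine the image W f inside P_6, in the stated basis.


g(x) = (340/3)x^3 - 190x^2 + 51x - 63/2

S_{-1} f = -9x^5 + (9/2)x^3
Δ S_{-1} f = -45x^4 - 90x^3 - (153/2)x^2 - (63/2)x - 9/2
D_q (Δ ∘ S_{-1}) f = (340/3)x^3 - 190x^2 + 51x - 63/2


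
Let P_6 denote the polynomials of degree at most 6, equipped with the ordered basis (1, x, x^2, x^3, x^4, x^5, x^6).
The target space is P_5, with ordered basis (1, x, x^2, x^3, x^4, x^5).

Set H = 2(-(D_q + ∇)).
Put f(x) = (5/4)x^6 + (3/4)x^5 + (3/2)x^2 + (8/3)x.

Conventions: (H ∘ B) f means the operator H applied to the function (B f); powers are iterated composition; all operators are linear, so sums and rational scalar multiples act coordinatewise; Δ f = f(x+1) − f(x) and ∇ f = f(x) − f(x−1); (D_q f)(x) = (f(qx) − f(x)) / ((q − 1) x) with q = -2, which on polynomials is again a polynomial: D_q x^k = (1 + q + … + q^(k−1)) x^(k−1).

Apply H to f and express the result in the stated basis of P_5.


g(x) = (75/2)x^5 + (27/2)x^4 - 35x^3 + (45/2)x^2 - (21/2)x - 20/3

D_q f = -(105/4)x^5 + (33/4)x^4 - (3/2)x + 8/3
∇ f = (15/2)x^5 - 15x^4 + (35/2)x^3 - (45/4)x^2 + (27/4)x + 2/3
(D_q + ∇) f = -(75/4)x^5 - (27/4)x^4 + (35/2)x^3 - (45/4)x^2 + (21/4)x + 10/3
(-(D_q + ∇)) f = (75/4)x^5 + (27/4)x^4 - (35/2)x^3 + (45/4)x^2 - (21/4)x - 10/3
(2(-(D_q + ∇))) f = (75/2)x^5 + (27/2)x^4 - 35x^3 + (45/2)x^2 - (21/2)x - 20/3


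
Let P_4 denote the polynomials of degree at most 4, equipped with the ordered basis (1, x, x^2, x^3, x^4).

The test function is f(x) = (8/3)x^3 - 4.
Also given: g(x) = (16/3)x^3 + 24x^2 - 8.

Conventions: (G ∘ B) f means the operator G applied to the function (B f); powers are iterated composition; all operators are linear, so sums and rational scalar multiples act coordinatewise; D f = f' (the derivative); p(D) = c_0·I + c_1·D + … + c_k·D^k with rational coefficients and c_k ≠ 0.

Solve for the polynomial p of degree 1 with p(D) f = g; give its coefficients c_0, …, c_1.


p(D) = 2·I + 3·D, i.e. c_0 = 2, c_1 = 3

D^0 f = (8/3)x^3 - 4
D^1 f = 8x^2
matching coefficients of g against c_0 f + c_1 Df + … from the top degree down determines the c_i
solution: c_0 = 2, c_1 = 3


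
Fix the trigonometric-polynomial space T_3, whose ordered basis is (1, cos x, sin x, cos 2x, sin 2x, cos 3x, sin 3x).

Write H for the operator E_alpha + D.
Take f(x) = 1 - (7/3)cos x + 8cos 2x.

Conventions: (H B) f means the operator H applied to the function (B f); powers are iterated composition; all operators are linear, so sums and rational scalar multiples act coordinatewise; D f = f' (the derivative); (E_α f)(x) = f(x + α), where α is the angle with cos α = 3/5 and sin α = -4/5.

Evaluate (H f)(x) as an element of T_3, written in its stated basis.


the result is g(x) = 1 - (7/5)cos x + (7/15)sin x - (56/25)cos 2x - (208/25)sin 2x

E_alpha f = 1 - (7/5)cos x - (28/15)sin x - (56/25)cos 2x + (192/25)sin 2x
D f = (7/3)sin x - 16sin 2x
(E_alpha + D) f = 1 - (7/5)cos x + (7/15)sin x - (56/25)cos 2x - (208/25)sin 2x


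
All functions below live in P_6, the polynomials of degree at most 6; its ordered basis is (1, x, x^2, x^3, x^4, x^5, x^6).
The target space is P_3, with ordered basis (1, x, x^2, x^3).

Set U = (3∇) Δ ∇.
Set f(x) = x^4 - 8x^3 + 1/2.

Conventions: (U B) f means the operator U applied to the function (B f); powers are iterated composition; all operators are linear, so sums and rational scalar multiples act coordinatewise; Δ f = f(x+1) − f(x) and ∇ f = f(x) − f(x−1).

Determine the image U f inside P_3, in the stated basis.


g(x) = 72x - 180

∇ f = 4x^3 - 30x^2 + 28x - 9
Δ ∇ f = 12x^2 - 48x + 2
∇ (Δ ∇) f = 24x - 60
(3∇) (Δ ∇) f = 72x - 180


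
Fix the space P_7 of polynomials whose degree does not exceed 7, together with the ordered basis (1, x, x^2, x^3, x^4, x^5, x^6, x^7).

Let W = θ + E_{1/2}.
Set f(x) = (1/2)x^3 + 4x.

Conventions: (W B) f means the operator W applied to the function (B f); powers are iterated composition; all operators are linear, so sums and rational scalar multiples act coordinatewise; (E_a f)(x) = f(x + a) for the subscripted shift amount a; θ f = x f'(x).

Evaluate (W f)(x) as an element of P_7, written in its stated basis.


g(x) = 2x^3 + (3/4)x^2 + (67/8)x + 33/16

θ f = (3/2)x^3 + 4x
E_{1/2} f = (1/2)x^3 + (3/4)x^2 + (35/8)x + 33/16
(θ + E_{1/2}) f = 2x^3 + (3/4)x^2 + (67/8)x + 33/16


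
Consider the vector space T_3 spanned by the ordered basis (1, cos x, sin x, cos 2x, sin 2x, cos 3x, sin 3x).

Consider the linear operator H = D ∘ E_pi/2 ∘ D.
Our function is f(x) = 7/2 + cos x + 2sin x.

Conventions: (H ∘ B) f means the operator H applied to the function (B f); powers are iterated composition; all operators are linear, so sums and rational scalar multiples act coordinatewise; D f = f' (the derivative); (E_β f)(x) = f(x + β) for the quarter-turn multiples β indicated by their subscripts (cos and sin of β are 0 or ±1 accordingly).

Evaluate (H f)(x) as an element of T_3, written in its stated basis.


D f = 2cos x - sin x
E_pi/2 D f = -cos x - 2sin x
D E_pi/2 D f = -2cos x + sin x

the image equals g(x) = -2cos x + sin x


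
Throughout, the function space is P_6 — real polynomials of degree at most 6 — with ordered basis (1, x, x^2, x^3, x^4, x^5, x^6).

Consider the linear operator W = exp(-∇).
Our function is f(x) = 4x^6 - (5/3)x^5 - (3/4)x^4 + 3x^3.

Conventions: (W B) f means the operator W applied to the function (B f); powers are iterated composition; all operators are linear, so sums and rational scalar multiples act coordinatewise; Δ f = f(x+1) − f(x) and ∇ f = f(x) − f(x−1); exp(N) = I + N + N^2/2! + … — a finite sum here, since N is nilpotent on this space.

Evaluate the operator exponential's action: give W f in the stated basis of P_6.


g(x) = 4x^6 - (77/3)x^5 + (1531/12)x^4 - (1282/3)x^3 + (2896/3)x^2 - 1340x + 10469/12

order-1 term: -24x^5 + (205/3)x^4 - (281/3)x^3 + (379/6)x^2 - (61/3)x + 23/12
order-2 term: 60x^4 - (770/3)x^3 + (931/2)x^2 - (1201/3)x + 539/4
order-3 term: -80x^3 + (1130/3)x^2 - 647x + 2365/6
order-4 term: 60x^2 - (745/3)x + 3311/12
order-5 term: -24x + 185/3
order-6 term: 4
the series for exp(-∇) f terminates at order 6
exp(-∇) f = 4x^6 - (77/3)x^5 + (1531/12)x^4 - (1282/3)x^3 + (2896/3)x^2 - 1340x + 10469/12


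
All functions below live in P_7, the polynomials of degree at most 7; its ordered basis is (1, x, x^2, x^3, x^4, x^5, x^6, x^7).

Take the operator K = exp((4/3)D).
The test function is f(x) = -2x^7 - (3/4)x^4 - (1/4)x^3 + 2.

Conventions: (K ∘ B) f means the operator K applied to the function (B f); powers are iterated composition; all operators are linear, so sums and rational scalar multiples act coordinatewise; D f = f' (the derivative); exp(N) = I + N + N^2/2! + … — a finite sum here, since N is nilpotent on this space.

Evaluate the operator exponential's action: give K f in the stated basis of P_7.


order-1 term: -(56/3)x^6 - 4x^3 - x^2
order-2 term: -(224/3)x^5 - 8x^2 - (4/3)x
order-3 term: -(4480/27)x^4 - (64/9)x - 16/27
order-4 term: -(17920/81)x^3 - 64/27
order-5 term: -(14336/81)x^2
order-6 term: -(57344/729)x
order-7 term: -32768/2187
the series for exp((4/3)D) f terminates at order 7
exp((4/3)D) f = -2x^7 - (56/3)x^6 - (224/3)x^5 - (18001/108)x^4 - (73057/324)x^3 - (15065/81)x^2 - (63500/729)x - 34874/2187

g(x) = -2x^7 - (56/3)x^6 - (224/3)x^5 - (18001/108)x^4 - (73057/324)x^3 - (15065/81)x^2 - (63500/729)x - 34874/2187


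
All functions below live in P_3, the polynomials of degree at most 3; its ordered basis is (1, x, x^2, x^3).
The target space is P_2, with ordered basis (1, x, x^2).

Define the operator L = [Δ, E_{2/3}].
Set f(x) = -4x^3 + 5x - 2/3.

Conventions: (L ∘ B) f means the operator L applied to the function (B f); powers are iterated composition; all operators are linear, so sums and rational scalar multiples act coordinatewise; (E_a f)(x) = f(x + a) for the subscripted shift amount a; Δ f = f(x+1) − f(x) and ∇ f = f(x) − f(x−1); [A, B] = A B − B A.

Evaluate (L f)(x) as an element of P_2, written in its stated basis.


g(x) = 0

E_{2/3} f = -4x^3 - 8x^2 - (1/3)x + 40/27
Δ E_{2/3} f = -12x^2 - 28x - 37/3
Δ f = -12x^2 - 12x + 1
E_{2/3} Δ f = -12x^2 - 28x - 37/3
[Δ, E_{2/3}] f = 0


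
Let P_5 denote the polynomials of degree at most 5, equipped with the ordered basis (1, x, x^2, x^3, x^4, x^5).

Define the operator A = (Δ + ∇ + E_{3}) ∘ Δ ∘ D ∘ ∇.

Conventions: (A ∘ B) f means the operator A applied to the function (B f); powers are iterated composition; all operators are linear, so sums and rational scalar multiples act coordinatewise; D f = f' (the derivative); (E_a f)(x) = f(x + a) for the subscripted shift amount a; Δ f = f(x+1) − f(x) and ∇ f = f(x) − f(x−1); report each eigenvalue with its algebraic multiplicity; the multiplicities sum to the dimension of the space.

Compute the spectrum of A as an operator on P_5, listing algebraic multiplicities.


image of 1: 0
image of x: 0
image of x^2: 0
image of x^3: 6
image of x^4: 24x + 120
image of x^5: 60x^2 + 600x + 550
the matrix is upper triangular; its diagonal is (0, 0, 0, 0, 0, 0)
for a triangular matrix the eigenvalues are the diagonal entries, with algebraic multiplicity their repetition count

λ = 0 (multiplicity 6)


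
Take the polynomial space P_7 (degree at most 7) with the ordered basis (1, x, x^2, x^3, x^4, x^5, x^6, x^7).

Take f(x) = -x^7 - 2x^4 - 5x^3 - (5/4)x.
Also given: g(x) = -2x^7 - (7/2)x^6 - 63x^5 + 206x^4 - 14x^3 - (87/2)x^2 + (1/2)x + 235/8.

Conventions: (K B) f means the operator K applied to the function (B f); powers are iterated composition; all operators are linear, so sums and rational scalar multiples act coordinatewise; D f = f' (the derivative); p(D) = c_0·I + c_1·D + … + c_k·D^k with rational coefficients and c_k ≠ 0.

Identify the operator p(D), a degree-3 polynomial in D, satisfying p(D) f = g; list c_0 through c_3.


D^0 f = -x^7 - 2x^4 - 5x^3 - (5/4)x
D^1 f = -7x^6 - 8x^3 - 15x^2 - 5/4
D^2 f = -42x^5 - 24x^2 - 30x
D^3 f = -210x^4 - 48x - 30
matching coefficients of g against c_0 f + c_1 Df + … from the top degree down determines the c_i
solution: c_0 = 2, c_1 = 1/2, c_2 = 3/2, c_3 = -1

p(D) = 2·I + (1/2)·D + (3/2)·D^2 − D^3, i.e. c_0 = 2, c_1 = 1/2, c_2 = 3/2, c_3 = -1


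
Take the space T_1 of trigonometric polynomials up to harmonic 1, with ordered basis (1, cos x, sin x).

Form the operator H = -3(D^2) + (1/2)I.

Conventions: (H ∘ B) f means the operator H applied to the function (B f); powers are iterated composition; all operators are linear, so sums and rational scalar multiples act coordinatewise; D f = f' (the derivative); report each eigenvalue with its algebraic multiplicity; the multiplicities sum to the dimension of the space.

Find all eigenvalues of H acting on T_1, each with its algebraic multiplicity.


image of 1: 1/2
image of cos x: (7/2)cos x
image of sin x: (7/2)sin x
the matrix is diagonal; its diagonal is (1/2, 7/2, 7/2)
for a triangular matrix the eigenvalues are the diagonal entries, with algebraic multiplicity their repetition count

λ = 1/2 (multiplicity 1), λ = 7/2 (multiplicity 2)


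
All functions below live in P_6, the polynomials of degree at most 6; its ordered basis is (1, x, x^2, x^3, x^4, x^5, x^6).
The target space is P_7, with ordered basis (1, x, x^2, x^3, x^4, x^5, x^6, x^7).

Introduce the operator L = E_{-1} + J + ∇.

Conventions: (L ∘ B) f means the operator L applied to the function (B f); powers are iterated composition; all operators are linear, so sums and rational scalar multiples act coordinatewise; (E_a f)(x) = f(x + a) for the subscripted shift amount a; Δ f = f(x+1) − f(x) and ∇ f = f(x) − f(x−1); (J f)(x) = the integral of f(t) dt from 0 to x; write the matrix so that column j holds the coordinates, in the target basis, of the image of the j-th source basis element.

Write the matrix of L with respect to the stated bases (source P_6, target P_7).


image of 1: x + 1
image of x: (1/2)x^2 + x
image of x^2: (1/3)x^3 + x^2
image of x^3: (1/4)x^4 + x^3
image of x^4: (1/5)x^5 + x^4
image of x^5: (1/6)x^6 + x^5
image of x^6: (1/7)x^7 + x^6
each image's coordinates form column j of the matrix

the matrix is [[1, 0, 0, 0, 0, 0, 0]; [1, 1, 0, 0, 0, 0, 0]; [0, 1/2, 1, 0, 0, 0, 0]; [0, 0, 1/3, 1, 0, 0, 0]; [0, 0, 0, 1/4, 1, 0, 0]; [0, 0, 0, 0, 1/5, 1, 0]; [0, 0, 0, 0, 0, 1/6, 1]; [0, 0, 0, 0, 0, 0, 1/7]] (rows listed top to bottom)


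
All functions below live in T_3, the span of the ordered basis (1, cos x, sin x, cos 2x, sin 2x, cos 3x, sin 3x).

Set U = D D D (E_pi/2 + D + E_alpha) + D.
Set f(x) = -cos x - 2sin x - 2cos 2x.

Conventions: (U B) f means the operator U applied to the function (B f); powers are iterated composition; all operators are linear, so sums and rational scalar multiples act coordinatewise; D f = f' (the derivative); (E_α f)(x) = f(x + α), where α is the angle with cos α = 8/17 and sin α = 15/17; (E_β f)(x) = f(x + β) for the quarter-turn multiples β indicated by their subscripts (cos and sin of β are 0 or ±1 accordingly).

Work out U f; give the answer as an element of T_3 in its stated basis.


the result is g(x) = -(67/17)cos x - (89/17)sin x - (13088/289)cos 2x + (8356/289)sin 2x

E_pi/2 f = -2cos x + sin x + 2cos 2x
D f = -2cos x + sin x + 4sin 2x
E_alpha f = -(38/17)cos x - (1/17)sin x + (322/289)cos 2x + (480/289)sin 2x
(E_pi/2 + D + E_alpha) f = -(106/17)cos x + (33/17)sin x + (900/289)cos 2x + (1636/289)sin 2x
D (E_pi/2 + D + E_alpha) f = (33/17)cos x + (106/17)sin x + (3272/289)cos 2x - (1800/289)sin 2x
D D (E_pi/2 + D + E_alpha) f = (106/17)cos x - (33/17)sin x - (3600/289)cos 2x - (6544/289)sin 2x
D D D (E_pi/2 + D + E_alpha) f = -(33/17)cos x - (106/17)sin x - (13088/289)cos 2x + (7200/289)sin 2x
D f = -2cos x + sin x + 4sin 2x
(D D D (E_pi/2 + D + E_alpha) + D) f = -(67/17)cos x - (89/17)sin x - (13088/289)cos 2x + (8356/289)sin 2x


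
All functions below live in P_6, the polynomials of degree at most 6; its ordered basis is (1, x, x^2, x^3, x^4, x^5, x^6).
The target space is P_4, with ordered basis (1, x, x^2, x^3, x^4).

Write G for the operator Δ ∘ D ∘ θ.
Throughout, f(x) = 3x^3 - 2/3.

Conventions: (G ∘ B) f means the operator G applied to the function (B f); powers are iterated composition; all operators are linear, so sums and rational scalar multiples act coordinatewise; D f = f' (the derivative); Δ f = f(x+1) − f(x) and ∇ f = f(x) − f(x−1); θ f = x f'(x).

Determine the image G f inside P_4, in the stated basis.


θ f = 9x^3
D θ f = 27x^2
Δ D θ f = 54x + 27

the image equals g(x) = 54x + 27


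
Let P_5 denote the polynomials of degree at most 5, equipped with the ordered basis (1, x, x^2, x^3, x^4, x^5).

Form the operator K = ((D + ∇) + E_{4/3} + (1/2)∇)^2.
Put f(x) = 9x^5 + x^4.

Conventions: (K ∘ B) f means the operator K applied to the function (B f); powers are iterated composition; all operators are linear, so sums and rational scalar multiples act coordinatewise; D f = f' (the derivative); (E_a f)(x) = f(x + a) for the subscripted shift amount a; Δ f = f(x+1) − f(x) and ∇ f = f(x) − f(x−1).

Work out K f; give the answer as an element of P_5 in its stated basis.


the result is g(x) = 9x^5 + 346x^4 + (8177/3)x^3 + (4354/3)x^2 + (300667/54)x + 80329/81

D f = 45x^4 + 4x^3
∇ f = 45x^4 - 86x^3 + 84x^2 - 41x + 8
(D + ∇) f = 90x^4 - 82x^3 + 84x^2 - 41x + 8
E_{4/3} f = 9x^5 + 61x^4 + (496/3)x^3 + 224x^2 + (4096/27)x + 3328/81
∇ f = 45x^4 - 86x^3 + 84x^2 - 41x + 8
((1/2)∇) f = (45/2)x^4 - 43x^3 + 42x^2 - (41/2)x + 4
((D + ∇) + E_{4/3} + (1/2)∇) f = 9x^5 + (347/2)x^4 + (121/3)x^3 + 350x^2 + (4871/54)x + 4300/81
D ((D + ∇) + E_{4/3} + (1/2)∇) f = 45x^4 + 694x^3 + 121x^2 + 700x + 4871/54
∇ ((D + ∇) + E_{4/3} + (1/2)∇) f = 45x^4 + 604x^3 - 830x^2 + 1228x - 10367/27
(D + ∇) ((D + ∇) + E_{4/3} + (1/2)∇) f = 90x^4 + 1298x^3 - 709x^2 + 1928x - 15863/54
E_{4/3} ((D + ∇) + E_{4/3} + (1/2)∇) f = 9x^5 + (467/2)x^4 + (3377/3)x^3 + (7726/3)x^2 + (163399/54)x + 119674/81
∇ ((D + ∇) + E_{4/3} + (1/2)∇) f = 45x^4 + 604x^3 - 830x^2 + 1228x - 10367/27
((1/2)∇) ((D + ∇) + E_{4/3} + (1/2)∇) f = (45/2)x^4 + 302x^3 - 415x^2 + 614x - 10367/54
((D + ∇) + E_{4/3} + (1/2)∇) ((D + ∇) + E_{4/3} + (1/2)∇) f = 9x^5 + 346x^4 + (8177/3)x^3 + (4354/3)x^2 + (300667/54)x + 80329/81


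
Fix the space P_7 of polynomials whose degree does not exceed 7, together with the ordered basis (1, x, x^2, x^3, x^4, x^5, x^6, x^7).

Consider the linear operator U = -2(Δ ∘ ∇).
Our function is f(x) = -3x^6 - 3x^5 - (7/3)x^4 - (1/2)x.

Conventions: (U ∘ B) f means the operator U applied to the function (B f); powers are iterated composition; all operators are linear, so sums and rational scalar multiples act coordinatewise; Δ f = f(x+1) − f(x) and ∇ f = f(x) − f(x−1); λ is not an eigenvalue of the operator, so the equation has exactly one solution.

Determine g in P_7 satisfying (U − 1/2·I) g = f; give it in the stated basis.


write g with unknown coordinates in the stated basis and equate coefficients in (U − 1/2·I) g = f
solving from the highest basis element down gives g = 6x^6 + 6x^5 - (2146/3)x^4 - 480x^3 + 33616x^2 + 11281x - 789760/3
check: U g = -360x^4 - 240x^3 + 16808x^2 + 5640x - 394880/3
so U g − 1/2·g = -3x^6 - 3x^5 - (7/3)x^4 - (1/2)x = f ✓

the result is g(x) = 6x^6 + 6x^5 - (2146/3)x^4 - 480x^3 + 33616x^2 + 11281x - 789760/3


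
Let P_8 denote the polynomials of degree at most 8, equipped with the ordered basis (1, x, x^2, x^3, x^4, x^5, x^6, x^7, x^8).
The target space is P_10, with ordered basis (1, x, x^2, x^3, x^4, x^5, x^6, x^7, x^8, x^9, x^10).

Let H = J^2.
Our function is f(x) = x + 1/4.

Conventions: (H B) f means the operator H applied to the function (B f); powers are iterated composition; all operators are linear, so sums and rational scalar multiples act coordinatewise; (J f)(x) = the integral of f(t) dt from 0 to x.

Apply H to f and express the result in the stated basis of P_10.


the image equals g(x) = (1/6)x^3 + (1/8)x^2

J f = (1/2)x^2 + (1/4)x
J J f = (1/6)x^3 + (1/8)x^2


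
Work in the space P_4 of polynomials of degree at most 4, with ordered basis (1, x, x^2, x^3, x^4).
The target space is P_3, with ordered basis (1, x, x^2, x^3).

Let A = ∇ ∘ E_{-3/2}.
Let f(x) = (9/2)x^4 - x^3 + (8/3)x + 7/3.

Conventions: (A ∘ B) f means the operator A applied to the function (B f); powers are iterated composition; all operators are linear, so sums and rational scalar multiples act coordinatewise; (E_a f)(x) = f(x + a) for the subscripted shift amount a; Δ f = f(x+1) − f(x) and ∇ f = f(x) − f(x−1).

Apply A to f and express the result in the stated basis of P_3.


E_{-3/2} f = (9/2)x^4 - 28x^3 + (261/4)x^2 - (389/6)x + 2351/96
∇ E_{-3/2} f = 18x^3 - 111x^2 + (465/2)x - 1951/12

the result is g(x) = 18x^3 - 111x^2 + (465/2)x - 1951/12


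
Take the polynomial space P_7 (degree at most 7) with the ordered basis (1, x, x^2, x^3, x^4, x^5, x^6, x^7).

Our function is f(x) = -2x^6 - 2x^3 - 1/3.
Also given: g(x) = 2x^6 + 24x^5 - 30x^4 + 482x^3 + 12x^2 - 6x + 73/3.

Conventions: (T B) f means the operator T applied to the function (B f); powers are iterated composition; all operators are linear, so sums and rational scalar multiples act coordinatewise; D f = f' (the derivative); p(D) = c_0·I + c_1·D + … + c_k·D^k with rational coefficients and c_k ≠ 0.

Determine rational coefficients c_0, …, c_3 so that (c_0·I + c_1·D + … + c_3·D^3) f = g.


p(D) = -I − 2·D + (1/2)·D^2 − 2·D^3, i.e. c_0 = -1, c_1 = -2, c_2 = 1/2, c_3 = -2

D^0 f = -2x^6 - 2x^3 - 1/3
D^1 f = -12x^5 - 6x^2
D^2 f = -60x^4 - 12x
D^3 f = -240x^3 - 12
matching coefficients of g against c_0 f + c_1 Df + … from the top degree down determines the c_i
solution: c_0 = -1, c_1 = -2, c_2 = 1/2, c_3 = -2


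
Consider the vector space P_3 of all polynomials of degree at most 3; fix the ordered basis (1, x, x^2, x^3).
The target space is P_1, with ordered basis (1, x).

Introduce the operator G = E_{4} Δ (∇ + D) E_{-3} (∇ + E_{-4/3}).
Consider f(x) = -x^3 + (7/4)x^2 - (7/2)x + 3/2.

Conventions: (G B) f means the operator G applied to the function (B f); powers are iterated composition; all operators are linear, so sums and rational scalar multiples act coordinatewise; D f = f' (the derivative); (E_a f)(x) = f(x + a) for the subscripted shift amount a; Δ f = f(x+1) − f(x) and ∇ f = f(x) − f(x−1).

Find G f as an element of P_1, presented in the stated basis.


∇ f = -3x^2 + (13/2)x - 25/4
E_{-4/3} f = -x^3 + (23/4)x^2 - (27/2)x + 629/54
(∇ + E_{-4/3}) f = -x^3 + (11/4)x^2 - 7x + 583/108
E_{-3} (∇ + E_{-4/3}) f = -x^3 + (47/4)x^2 - (101/2)x + 2110/27
∇ E_{-3} (∇ + E_{-4/3}) f = -3x^2 + (53/2)x - 253/4
D E_{-3} (∇ + E_{-4/3}) f = -3x^2 + (47/2)x - 101/2
(∇ + D) E_{-3} (∇ + E_{-4/3}) f = -6x^2 + 50x - 455/4
Δ (∇ + D) E_{-3} (∇ + E_{-4/3}) f = -12x + 44
E_{4} (Δ (∇ + D) E_{-3}) (∇ + E_{-4/3}) f = -12x - 4

the result is g(x) = -12x - 4


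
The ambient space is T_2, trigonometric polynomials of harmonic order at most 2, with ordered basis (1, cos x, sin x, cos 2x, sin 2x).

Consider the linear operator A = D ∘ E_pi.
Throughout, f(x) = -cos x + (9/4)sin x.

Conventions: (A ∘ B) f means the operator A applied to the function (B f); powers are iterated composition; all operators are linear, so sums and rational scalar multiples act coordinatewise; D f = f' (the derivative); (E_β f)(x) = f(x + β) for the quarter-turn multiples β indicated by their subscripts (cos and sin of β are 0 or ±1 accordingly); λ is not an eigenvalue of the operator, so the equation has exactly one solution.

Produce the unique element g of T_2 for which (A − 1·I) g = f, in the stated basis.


g(x) = (13/8)cos x - (5/8)sin x

write g with unknown coordinates in the stated basis and equate coefficients in (A − 1·I) g = f
solving from the highest basis element down gives g = (13/8)cos x - (5/8)sin x
check: A g = (5/8)cos x + (13/8)sin x
so A g − 1·g = -cos x + (9/4)sin x = f ✓


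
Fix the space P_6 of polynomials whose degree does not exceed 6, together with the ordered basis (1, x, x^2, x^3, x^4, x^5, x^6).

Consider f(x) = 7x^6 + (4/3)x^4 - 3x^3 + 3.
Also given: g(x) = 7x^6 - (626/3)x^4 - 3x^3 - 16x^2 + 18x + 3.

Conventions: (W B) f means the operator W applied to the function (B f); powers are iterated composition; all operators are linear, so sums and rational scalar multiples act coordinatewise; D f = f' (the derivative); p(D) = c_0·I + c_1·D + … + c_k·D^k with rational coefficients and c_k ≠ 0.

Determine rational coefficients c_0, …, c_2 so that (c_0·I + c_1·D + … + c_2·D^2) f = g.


p(D) = I − D^2, i.e. c_0 = 1, c_1 = 0, c_2 = -1

D^0 f = 7x^6 + (4/3)x^4 - 3x^3 + 3
D^1 f = 42x^5 + (16/3)x^3 - 9x^2
D^2 f = 210x^4 + 16x^2 - 18x
matching coefficients of g against c_0 f + c_1 Df + … from the top degree down determines the c_i
solution: c_0 = 1, c_1 = 0, c_2 = -1


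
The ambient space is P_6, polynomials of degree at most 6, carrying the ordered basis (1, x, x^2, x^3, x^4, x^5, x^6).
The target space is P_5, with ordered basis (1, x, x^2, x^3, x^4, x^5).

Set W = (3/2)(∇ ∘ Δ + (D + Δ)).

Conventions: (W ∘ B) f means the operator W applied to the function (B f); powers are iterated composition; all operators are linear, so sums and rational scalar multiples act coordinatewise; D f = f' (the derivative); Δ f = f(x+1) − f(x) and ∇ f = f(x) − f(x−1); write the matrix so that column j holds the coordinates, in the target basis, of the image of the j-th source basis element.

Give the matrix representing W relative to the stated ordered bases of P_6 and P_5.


the matrix is [[0, 3, 9/2, 3/2, 9/2, 3/2, 9/2]; [0, 0, 6, 27/2, 6, 45/2, 9]; [0, 0, 0, 9, 27, 15, 135/2]; [0, 0, 0, 0, 12, 45, 30]; [0, 0, 0, 0, 0, 15, 135/2]; [0, 0, 0, 0, 0, 0, 18]] (rows listed top to bottom)

image of 1: 0
image of x: 3
image of x^2: 6x + 9/2
image of x^3: 9x^2 + (27/2)x + 3/2
image of x^4: 12x^3 + 27x^2 + 6x + 9/2
image of x^5: 15x^4 + 45x^3 + 15x^2 + (45/2)x + 3/2
image of x^6: 18x^5 + (135/2)x^4 + 30x^3 + (135/2)x^2 + 9x + 9/2
each image's coordinates form column j of the matrix


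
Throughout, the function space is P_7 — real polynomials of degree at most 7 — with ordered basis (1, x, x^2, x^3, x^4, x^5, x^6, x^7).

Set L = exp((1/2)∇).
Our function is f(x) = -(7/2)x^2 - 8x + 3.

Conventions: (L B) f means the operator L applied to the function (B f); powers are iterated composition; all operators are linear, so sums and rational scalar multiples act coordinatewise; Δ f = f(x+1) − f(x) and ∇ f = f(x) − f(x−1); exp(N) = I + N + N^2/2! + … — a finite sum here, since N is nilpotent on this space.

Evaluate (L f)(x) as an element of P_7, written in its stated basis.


order-1 term: -(7/2)x - 9/4
order-2 term: -7/8
the series for exp((1/2)∇) f terminates at order 2
exp((1/2)∇) f = -(7/2)x^2 - (23/2)x - 1/8

g(x) = -(7/2)x^2 - (23/2)x - 1/8


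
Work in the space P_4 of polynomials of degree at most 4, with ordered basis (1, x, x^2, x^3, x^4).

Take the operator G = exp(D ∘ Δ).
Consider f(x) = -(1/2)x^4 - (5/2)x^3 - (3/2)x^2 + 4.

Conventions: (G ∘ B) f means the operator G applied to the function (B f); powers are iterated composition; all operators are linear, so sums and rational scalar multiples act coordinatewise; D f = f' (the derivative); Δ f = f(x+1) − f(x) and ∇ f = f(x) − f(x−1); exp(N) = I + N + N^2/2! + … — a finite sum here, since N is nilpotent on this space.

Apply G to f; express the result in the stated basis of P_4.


the result is g(x) = -(1/2)x^4 - (5/2)x^3 - (15/2)x^2 - 21x - 29/2

order-1 term: -6x^2 - 21x - 25/2
order-2 term: -6
the series for exp(D ∘ Δ) f terminates at order 2
exp(D ∘ Δ) f = -(1/2)x^4 - (5/2)x^3 - (15/2)x^2 - 21x - 29/2


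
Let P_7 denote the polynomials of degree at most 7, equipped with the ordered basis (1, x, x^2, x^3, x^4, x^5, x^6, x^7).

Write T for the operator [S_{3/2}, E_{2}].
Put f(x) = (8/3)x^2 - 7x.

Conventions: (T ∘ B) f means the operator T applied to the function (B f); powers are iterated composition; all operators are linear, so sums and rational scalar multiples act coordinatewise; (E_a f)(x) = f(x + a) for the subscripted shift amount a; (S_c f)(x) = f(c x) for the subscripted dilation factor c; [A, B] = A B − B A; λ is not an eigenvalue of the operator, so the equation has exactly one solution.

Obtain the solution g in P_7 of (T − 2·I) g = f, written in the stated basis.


the result is g(x) = -(4/3)x^2 + (11/2)x + 7/12

write g with unknown coordinates in the stated basis and equate coefficients in (T − 2·I) g = f
solving from the highest basis element down gives g = -(4/3)x^2 + (11/2)x + 7/12
check: T g = 4x + 7/6
so T g − 2·g = (8/3)x^2 - 7x = f ✓


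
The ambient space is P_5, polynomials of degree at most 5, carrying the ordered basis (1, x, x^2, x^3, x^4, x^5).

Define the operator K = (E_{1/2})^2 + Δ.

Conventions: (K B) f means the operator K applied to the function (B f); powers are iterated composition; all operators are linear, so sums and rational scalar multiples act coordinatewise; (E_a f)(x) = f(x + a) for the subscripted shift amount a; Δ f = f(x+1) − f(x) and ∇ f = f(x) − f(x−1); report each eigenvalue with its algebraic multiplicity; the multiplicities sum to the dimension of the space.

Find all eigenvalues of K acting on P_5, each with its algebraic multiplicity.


image of 1: 1
image of x: x + 2
image of x^2: x^2 + 4x + 2
image of x^3: x^3 + 6x^2 + 6x + 2
image of x^4: x^4 + 8x^3 + 12x^2 + 8x + 2
image of x^5: x^5 + 10x^4 + 20x^3 + 20x^2 + 10x + 2
the matrix is upper triangular; its diagonal is (1, 1, 1, 1, 1, 1)
for a triangular matrix the eigenvalues are the diagonal entries, with algebraic multiplicity their repetition count

λ = 1 (multiplicity 6)


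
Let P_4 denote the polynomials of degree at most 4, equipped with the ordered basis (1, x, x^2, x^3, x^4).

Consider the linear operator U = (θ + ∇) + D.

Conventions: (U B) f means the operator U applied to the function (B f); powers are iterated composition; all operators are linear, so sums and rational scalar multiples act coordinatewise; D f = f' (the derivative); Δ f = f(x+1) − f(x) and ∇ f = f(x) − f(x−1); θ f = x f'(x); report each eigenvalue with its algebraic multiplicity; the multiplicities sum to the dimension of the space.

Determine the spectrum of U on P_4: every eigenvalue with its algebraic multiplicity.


image of 1: 0
image of x: x + 2
image of x^2: 2x^2 + 4x - 1
image of x^3: 3x^3 + 6x^2 - 3x + 1
image of x^4: 4x^4 + 8x^3 - 6x^2 + 4x - 1
the matrix is upper triangular; its diagonal is (0, 1, 2, 3, 4)
for a triangular matrix the eigenvalues are the diagonal entries, with algebraic multiplicity their repetition count

λ = 0 (multiplicity 1), λ = 1 (multiplicity 1), λ = 2 (multiplicity 1), λ = 3 (multiplicity 1), λ = 4 (multiplicity 1)


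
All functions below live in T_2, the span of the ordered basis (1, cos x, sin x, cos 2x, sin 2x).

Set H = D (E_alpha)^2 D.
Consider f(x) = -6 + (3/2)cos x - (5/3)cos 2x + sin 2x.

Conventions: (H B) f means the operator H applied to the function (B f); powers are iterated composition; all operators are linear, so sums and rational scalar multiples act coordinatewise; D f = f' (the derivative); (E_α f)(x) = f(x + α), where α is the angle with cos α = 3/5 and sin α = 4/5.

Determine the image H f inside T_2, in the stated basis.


the result is g(x) = (21/50)cos x + (36/25)sin x - (6508/1875)cos 2x + (4348/625)sin 2x

D f = -(3/2)sin x + 2cos 2x + (10/3)sin 2x
E_alpha D f = -(6/5)cos x - (9/10)sin x + (66/25)cos 2x - (214/75)sin 2x
E_alpha E_alpha D f = -(36/25)cos x + (21/50)sin x - (2174/625)cos 2x - (3254/1875)sin 2x
D (E_alpha)^2 D f = (21/50)cos x + (36/25)sin x - (6508/1875)cos 2x + (4348/625)sin 2x


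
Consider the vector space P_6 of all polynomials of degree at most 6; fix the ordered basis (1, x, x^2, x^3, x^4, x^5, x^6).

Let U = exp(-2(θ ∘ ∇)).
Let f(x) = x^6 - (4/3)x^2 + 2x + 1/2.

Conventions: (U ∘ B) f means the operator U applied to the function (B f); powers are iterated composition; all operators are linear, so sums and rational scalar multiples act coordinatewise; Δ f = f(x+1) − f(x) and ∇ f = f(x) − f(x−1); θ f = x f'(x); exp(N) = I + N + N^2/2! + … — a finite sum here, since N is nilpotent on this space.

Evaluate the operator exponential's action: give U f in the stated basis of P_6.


order-1 term: -60x^5 + 120x^4 - 120x^3 + 60x^2 - (20/3)x
order-2 term: 1200x^4 - 3240x^3 + 3360x^2 - 1260x
order-3 term: -9600x^3 + 22560x^2 - 14160x
order-4 term: 28800x^2 - 36960x
order-5 term: -23040x
the series for exp(-2(θ ∘ ∇)) f terminates at order 5
exp(-2(θ ∘ ∇)) f = x^6 - 60x^5 + 1320x^4 - 12960x^3 + (164336/3)x^2 - (226274/3)x + 1/2

the result is g(x) = x^6 - 60x^5 + 1320x^4 - 12960x^3 + (164336/3)x^2 - (226274/3)x + 1/2


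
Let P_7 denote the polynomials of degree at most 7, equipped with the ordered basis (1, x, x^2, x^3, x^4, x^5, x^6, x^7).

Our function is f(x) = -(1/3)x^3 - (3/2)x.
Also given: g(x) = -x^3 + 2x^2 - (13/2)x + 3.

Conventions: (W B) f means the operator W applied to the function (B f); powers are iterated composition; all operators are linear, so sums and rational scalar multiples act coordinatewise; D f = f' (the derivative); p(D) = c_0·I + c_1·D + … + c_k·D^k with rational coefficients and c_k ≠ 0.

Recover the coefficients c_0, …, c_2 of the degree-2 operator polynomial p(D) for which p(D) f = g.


p(D) = 3·I − 2·D + D^2, i.e. c_0 = 3, c_1 = -2, c_2 = 1

D^0 f = -(1/3)x^3 - (3/2)x
D^1 f = -x^2 - 3/2
D^2 f = -2x
matching coefficients of g against c_0 f + c_1 Df + … from the top degree down determines the c_i
solution: c_0 = 3, c_1 = -2, c_2 = 1


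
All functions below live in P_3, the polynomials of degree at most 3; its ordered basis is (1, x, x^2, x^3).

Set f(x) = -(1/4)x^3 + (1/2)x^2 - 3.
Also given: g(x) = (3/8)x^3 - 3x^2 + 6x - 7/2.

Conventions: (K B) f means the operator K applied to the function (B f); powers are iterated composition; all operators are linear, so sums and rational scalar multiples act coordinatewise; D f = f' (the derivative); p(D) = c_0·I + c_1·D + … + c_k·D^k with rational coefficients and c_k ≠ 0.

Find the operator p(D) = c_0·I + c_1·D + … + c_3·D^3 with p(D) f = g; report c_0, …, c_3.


c_0 = -3/2, c_1 = 3, c_2 = -2, c_3 = 4

D^0 f = -(1/4)x^3 + (1/2)x^2 - 3
D^1 f = -(3/4)x^2 + x
D^2 f = -(3/2)x + 1
D^3 f = -3/2
matching coefficients of g against c_0 f + c_1 Df + … from the top degree down determines the c_i
solution: c_0 = -3/2, c_1 = 3, c_2 = -2, c_3 = 4


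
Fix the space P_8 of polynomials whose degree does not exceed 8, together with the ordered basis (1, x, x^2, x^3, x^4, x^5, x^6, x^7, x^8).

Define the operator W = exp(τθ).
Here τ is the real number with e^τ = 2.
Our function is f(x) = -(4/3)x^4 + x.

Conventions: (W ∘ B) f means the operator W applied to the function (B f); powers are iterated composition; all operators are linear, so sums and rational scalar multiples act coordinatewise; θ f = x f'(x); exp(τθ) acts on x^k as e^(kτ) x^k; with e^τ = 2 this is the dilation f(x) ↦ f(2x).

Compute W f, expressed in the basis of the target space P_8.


exp(τθ) x^k = e^(kτ) x^k; with e^τ = 2 this sends x^k to 2^k x^k
x ↦ 2 x
x^4 ↦ 16 x^4
applying this coordinatewise to f: exp(τθ) f = -(64/3)x^4 + 2x

the image equals g(x) = -(64/3)x^4 + 2x


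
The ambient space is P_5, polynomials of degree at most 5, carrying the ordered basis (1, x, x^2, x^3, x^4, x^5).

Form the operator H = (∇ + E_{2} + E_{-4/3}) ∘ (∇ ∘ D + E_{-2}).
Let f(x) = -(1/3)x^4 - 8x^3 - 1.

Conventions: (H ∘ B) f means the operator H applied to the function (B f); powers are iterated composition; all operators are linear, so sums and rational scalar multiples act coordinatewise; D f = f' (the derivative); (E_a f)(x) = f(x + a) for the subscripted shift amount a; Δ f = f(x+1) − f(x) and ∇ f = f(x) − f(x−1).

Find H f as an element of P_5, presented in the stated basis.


D f = -(4/3)x^3 - 24x^2
∇ D f = -4x^2 - 44x + 68/3
E_{-2} f = -(1/3)x^4 - (16/3)x^3 + 40x^2 - (256/3)x + 173/3
(∇ ∘ D + E_{-2}) f = -(1/3)x^4 - (16/3)x^3 + 36x^2 - (388/3)x + 241/3
∇ (∇ ∘ D + E_{-2}) f = -(4/3)x^3 - 14x^2 + (260/3)x - 511/3
E_{2} (∇ ∘ D + E_{-2}) f = -(1/3)x^4 - 8x^3 - 4x^2 - 60x - 247/3
E_{-4/3} (∇ ∘ D + E_{-2}) f = -(1/3)x^4 - (32/9)x^3 + (484/9)x^2 - (20300/81)x + 79793/243
(∇ + E_{2} + E_{-4/3}) (∇ ∘ D + E_{-2}) f = -(2/3)x^4 - (116/9)x^3 + (322/9)x^2 - (18140/81)x + 18395/243

the result is g(x) = -(2/3)x^4 - (116/9)x^3 + (322/9)x^2 - (18140/81)x + 18395/243


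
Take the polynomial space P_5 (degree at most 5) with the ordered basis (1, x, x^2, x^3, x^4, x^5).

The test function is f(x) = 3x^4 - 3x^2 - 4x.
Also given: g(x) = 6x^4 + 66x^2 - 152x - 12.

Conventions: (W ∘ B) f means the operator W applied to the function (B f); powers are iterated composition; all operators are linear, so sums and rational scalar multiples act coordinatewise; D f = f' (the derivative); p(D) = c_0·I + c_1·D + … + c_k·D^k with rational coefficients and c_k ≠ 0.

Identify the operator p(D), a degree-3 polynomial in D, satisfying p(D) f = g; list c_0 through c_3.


D^0 f = 3x^4 - 3x^2 - 4x
D^1 f = 12x^3 - 6x - 4
D^2 f = 36x^2 - 6
D^3 f = 72x
matching coefficients of g against c_0 f + c_1 Df + … from the top degree down determines the c_i
solution: c_0 = 2, c_1 = 0, c_2 = 2, c_3 = -2

p(D) = 2·I + 2·D^2 − 2·D^3, i.e. c_0 = 2, c_1 = 0, c_2 = 2, c_3 = -2


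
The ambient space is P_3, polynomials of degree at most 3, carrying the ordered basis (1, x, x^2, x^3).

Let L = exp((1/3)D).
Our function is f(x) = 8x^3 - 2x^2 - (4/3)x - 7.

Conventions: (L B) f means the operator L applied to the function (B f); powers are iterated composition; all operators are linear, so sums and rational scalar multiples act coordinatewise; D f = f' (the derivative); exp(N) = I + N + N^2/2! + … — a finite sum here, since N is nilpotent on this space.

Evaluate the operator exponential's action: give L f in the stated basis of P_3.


order-1 term: 8x^2 - (4/3)x - 4/9
order-2 term: (8/3)x - 2/9
order-3 term: 8/27
the series for exp((1/3)D) f terminates at order 3
exp((1/3)D) f = 8x^3 + 6x^2 - 199/27

the result is g(x) = 8x^3 + 6x^2 - 199/27


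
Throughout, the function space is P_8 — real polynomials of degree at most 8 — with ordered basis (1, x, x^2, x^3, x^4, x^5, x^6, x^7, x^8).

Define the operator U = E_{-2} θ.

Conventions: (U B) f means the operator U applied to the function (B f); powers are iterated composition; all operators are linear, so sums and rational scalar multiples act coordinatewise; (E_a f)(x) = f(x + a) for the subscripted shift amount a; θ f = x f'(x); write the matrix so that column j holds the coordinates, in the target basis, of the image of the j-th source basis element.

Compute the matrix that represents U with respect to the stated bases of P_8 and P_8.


the matrix is [[0, -2, 8, -24, 64, -160, 384, -896, 2048]; [0, 1, -8, 36, -128, 400, -1152, 3136, -8192]; [0, 0, 2, -18, 96, -400, 1440, -4704, 14336]; [0, 0, 0, 3, -32, 200, -960, 3920, -14336]; [0, 0, 0, 0, 4, -50, 360, -1960, 8960]; [0, 0, 0, 0, 0, 5, -72, 588, -3584]; [0, 0, 0, 0, 0, 0, 6, -98, 896]; [0, 0, 0, 0, 0, 0, 0, 7, -128]; [0, 0, 0, 0, 0, 0, 0, 0, 8]] (rows listed top to bottom)

image of 1: 0
image of x: x - 2
image of x^2: 2x^2 - 8x + 8
image of x^3: 3x^3 - 18x^2 + 36x - 24
image of x^4: 4x^4 - 32x^3 + 96x^2 - 128x + 64
image of x^5: 5x^5 - 50x^4 + 200x^3 - 400x^2 + 400x - 160
image of x^6: 6x^6 - 72x^5 + 360x^4 - 960x^3 + 1440x^2 - 1152x + 384
image of x^7: 7x^7 - 98x^6 + 588x^5 - 1960x^4 + 3920x^3 - 4704x^2 + 3136x - 896
image of x^8: 8x^8 - 128x^7 + 896x^6 - 3584x^5 + 8960x^4 - 14336x^3 + 14336x^2 - 8192x + 2048
each image's coordinates form column j of the matrix


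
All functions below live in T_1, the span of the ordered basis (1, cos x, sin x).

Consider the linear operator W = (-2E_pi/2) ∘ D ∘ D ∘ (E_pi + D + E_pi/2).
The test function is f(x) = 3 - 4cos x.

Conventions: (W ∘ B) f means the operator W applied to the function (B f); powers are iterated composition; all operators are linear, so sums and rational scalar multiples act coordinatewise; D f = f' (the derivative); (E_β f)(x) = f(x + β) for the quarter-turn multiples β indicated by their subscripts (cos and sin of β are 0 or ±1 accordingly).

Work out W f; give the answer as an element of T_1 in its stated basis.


E_pi f = 3 + 4cos x
D f = 4sin x
E_pi/2 f = 3 + 4sin x
(E_pi + D + E_pi/2) f = 6 + 4cos x + 8sin x
D (E_pi + D + E_pi/2) f = 8cos x - 4sin x
D D (E_pi + D + E_pi/2) f = -4cos x - 8sin x
E_pi/2 (D ∘ D) (E_pi + D + E_pi/2) f = -8cos x + 4sin x
(-2E_pi/2) (D ∘ D) (E_pi + D + E_pi/2) f = 16cos x - 8sin x

the result is g(x) = 16cos x - 8sin x
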